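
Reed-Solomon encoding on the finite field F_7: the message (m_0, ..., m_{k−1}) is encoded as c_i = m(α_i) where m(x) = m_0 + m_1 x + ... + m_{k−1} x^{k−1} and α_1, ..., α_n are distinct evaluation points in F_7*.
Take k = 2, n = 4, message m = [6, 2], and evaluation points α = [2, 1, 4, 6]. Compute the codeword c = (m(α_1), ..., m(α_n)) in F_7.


c = [3, 1, 0, 4]

Message polynomial: m(x) = 6 + 2·x (mod 7).
For each evaluation point α_i, compute m(α_i) mod 7:
  α_1 = 2: Horner steps 2 → 3, so m(2) = 3.
  α_2 = 1: Horner steps 2 → 1, so m(1) = 1.
  α_3 = 4: Horner steps 2 → 0, so m(4) = 0.
  α_4 = 6: Horner steps 2 → 4, so m(6) = 4.
Codeword c = [3, 1, 0, 4] ∈ F_7^4.


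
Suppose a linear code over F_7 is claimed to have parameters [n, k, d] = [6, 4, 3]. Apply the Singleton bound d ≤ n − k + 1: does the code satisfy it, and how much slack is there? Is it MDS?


Singleton RHS = n − k + 1 = 3, slack = 0, bound satisfied, MDS.

Singleton bound: d ≤ n − k + 1.
Here n = 6, k = 4, so n − k + 1 = 3.
Given d = 3, check d ≤ 3: YES.
Slack = (n − k + 1) − d = 0.
The code is MDS (slack = 0).
Description: the claimed parameters are [6, 4, 3]_7; such a code would be MDS (meets Singleton bound).


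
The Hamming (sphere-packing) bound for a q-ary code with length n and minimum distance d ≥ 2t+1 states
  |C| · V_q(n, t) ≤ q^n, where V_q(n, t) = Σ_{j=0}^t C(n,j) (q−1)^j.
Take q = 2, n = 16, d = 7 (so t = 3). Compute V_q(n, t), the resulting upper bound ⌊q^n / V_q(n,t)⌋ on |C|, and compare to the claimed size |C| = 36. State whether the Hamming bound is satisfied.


V_q(n, t) = 697, q^n = 65536, Hamming bound = 94, |C| = 36 ≤ bound (satisfied).

Step 1: Compute V_q(n, t) = Σ_{j=0}^3 C(n, j) (q−1)^j.
  j = 0: C(16,0)·(1)^0 = 1·1 = 1.
  j = 1: C(16,1)·(1)^1 = 16·1 = 16.
  j = 2: C(16,2)·(1)^2 = 120·1 = 120.
  j = 3: C(16,3)·(1)^3 = 560·1 = 560.
  V_q(n, t) = 1 + 16 + 120 + 560 = 697.
Step 2: q^n = 2^16 = 65536.
Step 3: Hamming bound ⌊q^n / V_q(n,t)⌋ = ⌊65536/697⌋ = 94.
Step 4: Compare |C| = 36 to 94: satisfied.
The claimed |C| lies below the Hamming bound.


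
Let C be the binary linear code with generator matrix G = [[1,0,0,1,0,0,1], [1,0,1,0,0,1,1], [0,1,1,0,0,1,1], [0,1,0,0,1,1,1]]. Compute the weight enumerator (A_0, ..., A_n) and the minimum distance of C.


Weight distribution: A_0 = 1, A_2 = 2, A_3 = 4, A_4 = 5, A_5 = 4. Minimum distance d = 2.

Enumerate all 2^4 = 16 messages m ∈ F_2^4.
For each, compute codeword c = mG in F_2^7, then tally its weight.
  m = 0000 → c = 0000000, weight = 0.
  m = 1000 → c = 1001001, weight = 3.
  m = 0100 → c = 1010011, weight = 4.
  m = 1100 → c = 0011010, weight = 3.
  m = 0010 → c = 0110011, weight = 4.
  m = 1010 → c = 1111010, weight = 5.
  m = 0110 → c = 1100000, weight = 2.
  m = 1110 → c = 0101001, weight = 3.
  m = 0001 → c = 0100111, weight = 4.
  m = 1001 → c = 1101110, weight = 5.
  m = 0101 → c = 1110100, weight = 4.
  m = 1101 → c = 0111101, weight = 5.
  m = 0011 → c = 0010100, weight = 2.
  m = 1011 → c = 1011101, weight = 5.
  m = 0111 → c = 1000111, weight = 4.
  m = 1111 → c = 0001110, weight = 3.
Tally weights:
  weight 0: 1 codewords.
  weight 2: 2 codewords.
  weight 3: 4 codewords.
  weight 4: 5 codewords.
  weight 5: 4 codewords.
Minimum distance d = smallest w > 0 with A_w > 0 = 2.
Sanity: Σ A_w = 16 = 2^4 = 16 ✓.


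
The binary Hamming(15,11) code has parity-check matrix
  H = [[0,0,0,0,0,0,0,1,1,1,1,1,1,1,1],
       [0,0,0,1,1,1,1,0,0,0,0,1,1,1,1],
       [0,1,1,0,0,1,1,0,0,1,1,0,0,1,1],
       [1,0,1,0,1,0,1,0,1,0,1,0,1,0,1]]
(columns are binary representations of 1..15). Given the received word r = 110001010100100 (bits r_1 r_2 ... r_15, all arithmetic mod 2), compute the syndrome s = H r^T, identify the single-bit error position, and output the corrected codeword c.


s = (1, 0, 1, 0)^T, error position = 10, corrected codeword c = 110001010000100

Compute s = H r^T mod 2 one row at a time:
  s_1 = 1 + 0 + 1 + 0 + 0 + 1 + 0 + 0 = 3 ≡ 1 (mod 2).
  s_2 = 0 + 0 + 1 + 0 + 0 + 1 + 0 + 0 = 2 ≡ 0 (mod 2).
  s_3 = 1 + 0 + 1 + 0 + 1 + 0 + 0 + 0 = 3 ≡ 1 (mod 2).
  s_4 = 1 + 0 + 0 + 0 + 0 + 0 + 1 + 0 = 2 ≡ 0 (mod 2).
s = (1, 0, 1, 0)^T — this equals column 10 of H (binary 1010), so error is at position 10.
Correct: flip bit 10 of r = 110001010100100 to get c = 110001010000100.


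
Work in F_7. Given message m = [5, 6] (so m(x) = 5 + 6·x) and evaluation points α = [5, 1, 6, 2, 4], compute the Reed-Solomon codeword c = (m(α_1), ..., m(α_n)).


c = [0, 4, 6, 3, 1]

Message polynomial: m(x) = 5 + 6·x (mod 7).
For each evaluation point α_i, compute m(α_i) mod 7:
  α_1 = 5: Horner steps 6 → 0, so m(5) = 0.
  α_2 = 1: Horner steps 6 → 4, so m(1) = 4.
  α_3 = 6: Horner steps 6 → 6, so m(6) = 6.
  α_4 = 2: Horner steps 6 → 3, so m(2) = 3.
  α_5 = 4: Horner steps 6 → 1, so m(4) = 1.
Codeword c = [0, 4, 6, 3, 1] ∈ F_7^5.


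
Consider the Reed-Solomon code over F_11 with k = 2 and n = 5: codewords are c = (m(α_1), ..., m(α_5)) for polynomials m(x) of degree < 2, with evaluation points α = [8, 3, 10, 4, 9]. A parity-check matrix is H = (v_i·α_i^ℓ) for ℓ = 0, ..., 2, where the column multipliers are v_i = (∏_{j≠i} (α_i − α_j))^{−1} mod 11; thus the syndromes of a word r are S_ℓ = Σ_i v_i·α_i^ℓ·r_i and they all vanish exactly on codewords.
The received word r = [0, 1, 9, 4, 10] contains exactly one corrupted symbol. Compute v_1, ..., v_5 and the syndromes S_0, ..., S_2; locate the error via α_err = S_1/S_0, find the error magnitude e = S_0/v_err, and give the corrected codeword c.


S = (7, 10, 8), error at position 2, error magnitude e = 7, c = [0, 5, 9, 4, 10].

Step 1: column multipliers v_i = (∏_{j≠i}(α_i − α_j))^{−1} mod 11.
  i = 1 (α = 8): (8−3)(8−10)(8−4)(8−9) = 5·(−2)·4·(−1) = 40 ≡ 7, so v_1 = 7^{−1} = 8 (mod 11).
  i = 2 (α = 3): (3−8)(3−10)(3−4)(3−9) = (−5)·(−7)·(−1)·(−6) = 210 ≡ 1, so v_2 = 1^{−1} = 1 (mod 11).
  i = 3 (α = 10): (10−8)(10−3)(10−4)(10−9) = 2·7·6·1 = 84 ≡ 7, so v_3 = 7^{−1} = 8 (mod 11).
  i = 4 (α = 4): (4−8)(4−3)(4−10)(4−9) = (−4)·1·(−6)·(−5) = −120 ≡ 1, so v_4 = 1^{−1} = 1 (mod 11).
  i = 5 (α = 9): (9−8)(9−3)(9−10)(9−4) = 1·6·(−1)·5 = −30 ≡ 3, so v_5 = 3^{−1} = 4 (mod 11).
  v = [8, 1, 8, 1, 4].
Step 2: syndromes of r = [0, 1, 9, 4, 10] (all sums mod 11).
  S_0 = Σ v_i r_i = 8·0 + 1·1 + 8·9 + 1·4 + 4·10 = 117 ≡ 7.
  S_1 = Σ v_i α_i r_i = 8·8·0 + 1·3·1 + 8·10·9 + 1·4·4 + 4·9·10 = 1099 ≡ 10.
  α_i^2 mod 11 = [9, 9, 1, 5, 4].
  S_2 = Σ v_i α_i^2 r_i = 8·9·0 + 1·9·1 + 8·1·9 + 1·5·4 + 4·4·10 = 261 ≡ 8.
  S = (7, 10, 8) ≠ 0, so r is not a codeword (an error is present).
Step 3: locate the error. For a single error e at position i, S_ℓ = v_i·e·α_i^ℓ, so α_err = S_1/S_0.
  S_0^{−1} = 7^{−1} = 8 (mod 11), so α_err = 10·8 = 80 ≡ 3 = α_2. Error position i = 2.
  Consistency check: S_2/S_1 = 8·10 = 80 ≡ 3 = α_err ✓ (single-error assumption holds).
Step 4: error magnitude e = S_0/v_2 = S_0·∏_{j≠2}(α_2 − α_j) = 7·1 = 7 ≡ 7 (mod 11).
Step 5: correct position 2: c_2 = r_2 − e = 1 − 7 ≡ 5 (mod 11). Hence c = [0, 5, 9, 4, 10].
  Check: interpolating c through the α_i gives m(x) = 8 + 10·x (degree < 2) with m(α_i) = c_i for every i, so c is indeed a codeword.


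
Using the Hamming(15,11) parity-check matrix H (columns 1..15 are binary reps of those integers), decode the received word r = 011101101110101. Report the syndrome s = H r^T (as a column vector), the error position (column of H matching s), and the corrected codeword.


s = (1, 1, 1, 0)^T, error position = 14, corrected codeword c = 011101101110111

Compute s = H r^T mod 2 one row at a time:
  s_1 = 0 + 1 + 1 + 1 + 0 + 1 + 0 + 1 = 5 ≡ 1 (mod 2).
  s_2 = 1 + 0 + 1 + 1 + 0 + 1 + 0 + 1 = 5 ≡ 1 (mod 2).
  s_3 = 1 + 1 + 1 + 1 + 1 + 1 + 0 + 1 = 7 ≡ 1 (mod 2).
  s_4 = 0 + 1 + 0 + 1 + 1 + 1 + 1 + 1 = 6 ≡ 0 (mod 2).
s = (1, 1, 1, 0)^T — this equals column 14 of H (binary 1110), so error is at position 14.
Correct: flip bit 14 of r = 011101101110101 to get c = 011101101110111.


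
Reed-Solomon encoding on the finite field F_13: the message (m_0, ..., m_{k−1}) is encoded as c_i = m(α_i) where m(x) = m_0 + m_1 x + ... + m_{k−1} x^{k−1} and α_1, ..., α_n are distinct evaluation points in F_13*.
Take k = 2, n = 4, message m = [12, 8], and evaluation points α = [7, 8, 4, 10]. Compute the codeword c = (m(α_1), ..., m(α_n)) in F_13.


c = [3, 11, 5, 1]

Message polynomial: m(x) = 12 + 8·x (mod 13).
For each evaluation point α_i, compute m(α_i) mod 13:
  α_1 = 7: Horner steps 8 → 3, so m(7) = 3.
  α_2 = 8: Horner steps 8 → 11, so m(8) = 11.
  α_3 = 4: Horner steps 8 → 5, so m(4) = 5.
  α_4 = 10: Horner steps 8 → 1, so m(10) = 1.
Codeword c = [3, 11, 5, 1] ∈ F_13^4.


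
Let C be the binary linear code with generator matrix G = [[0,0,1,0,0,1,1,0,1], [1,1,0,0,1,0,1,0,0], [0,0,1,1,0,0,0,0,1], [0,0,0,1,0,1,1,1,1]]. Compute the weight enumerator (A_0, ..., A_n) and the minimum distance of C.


Weight distribution: A_0 = 1, A_2 = 1, A_3 = 3, A_4 = 3, A_5 = 2, A_6 = 3, A_7 = 3. Minimum distance d = 2.

Enumerate all 2^4 = 16 messages m ∈ F_2^4.
For each, compute codeword c = mG in F_2^9, then tally its weight.
  m = 0000 → c = 000000000, weight = 0.
  m = 1000 → c = 001001101, weight = 4.
  m = 0100 → c = 110010100, weight = 4.
  m = 1100 → c = 111011001, weight = 6.
  m = 0010 → c = 001100001, weight = 3.
  m = 1010 → c = 000101100, weight = 3.
  m = 0110 → c = 111110101, weight = 7.
  m = 1110 → c = 110111000, weight = 5.
  m = 0001 → c = 000101111, weight = 5.
  m = 1001 → c = 001100010, weight = 3.
  m = 0101 → c = 110111011, weight = 7.
  m = 1101 → c = 111110110, weight = 7.
  m = 0011 → c = 001001110, weight = 4.
  m = 1011 → c = 000000011, weight = 2.
  m = 0111 → c = 111011010, weight = 6.
  m = 1111 → c = 110010111, weight = 6.
Tally weights:
  weight 0: 1 codewords.
  weight 2: 1 codewords.
  weight 3: 3 codewords.
  weight 4: 3 codewords.
  weight 5: 2 codewords.
  weight 6: 3 codewords.
  weight 7: 3 codewords.
Minimum distance d = smallest w > 0 with A_w > 0 = 2.
Sanity: Σ A_w = 16 = 2^4 = 16 ✓.


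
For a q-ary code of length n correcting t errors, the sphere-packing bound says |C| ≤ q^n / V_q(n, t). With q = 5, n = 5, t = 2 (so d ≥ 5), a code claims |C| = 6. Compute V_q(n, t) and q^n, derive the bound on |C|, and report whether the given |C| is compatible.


V_q(n, t) = 181, q^n = 3125, Hamming bound = 17, |C| = 6 ≤ bound (satisfied).

Step 1: Compute V_q(n, t) = Σ_{j=0}^2 C(n, j) (q−1)^j.
  j = 0: C(5,0)·(4)^0 = 1·1 = 1.
  j = 1: C(5,1)·(4)^1 = 5·4 = 20.
  j = 2: C(5,2)·(4)^2 = 10·16 = 160.
  V_q(n, t) = 1 + 20 + 160 = 181.
Step 2: q^n = 5^5 = 3125.
Step 3: Hamming bound ⌊q^n / V_q(n,t)⌋ = ⌊3125/181⌋ = 17.
Step 4: Compare |C| = 6 to 17: satisfied.
The claimed |C| lies below the Hamming bound.


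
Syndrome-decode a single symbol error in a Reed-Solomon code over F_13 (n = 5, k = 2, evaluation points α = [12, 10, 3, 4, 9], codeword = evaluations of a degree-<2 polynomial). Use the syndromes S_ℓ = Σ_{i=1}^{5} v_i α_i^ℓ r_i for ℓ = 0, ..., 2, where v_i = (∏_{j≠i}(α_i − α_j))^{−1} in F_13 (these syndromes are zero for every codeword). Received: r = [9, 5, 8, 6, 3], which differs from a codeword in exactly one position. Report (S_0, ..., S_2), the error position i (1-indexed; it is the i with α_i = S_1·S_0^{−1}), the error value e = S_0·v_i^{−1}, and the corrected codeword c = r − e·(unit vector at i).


S = (4, 12, 10), error at position 3, error magnitude e = 4, c = [9, 5, 4, 6, 3].

Step 1: column multipliers v_i = (∏_{j≠i}(α_i − α_j))^{−1} mod 13.
  i = 1 (α = 12): (12−10)(12−3)(12−4)(12−9) = 2·9·8·3 = 432 ≡ 3, so v_1 = 3^{−1} = 9 (mod 13).
  i = 2 (α = 10): (10−12)(10−3)(10−4)(10−9) = (−2)·7·6·1 = −84 ≡ 7, so v_2 = 7^{−1} = 2 (mod 13).
  i = 3 (α = 3): (3−12)(3−10)(3−4)(3−9) = (−9)·(−7)·(−1)·(−6) = 378 ≡ 1, so v_3 = 1^{−1} = 1 (mod 13).
  i = 4 (α = 4): (4−12)(4−10)(4−3)(4−9) = (−8)·(−6)·1·(−5) = −240 ≡ 7, so v_4 = 7^{−1} = 2 (mod 13).
  i = 5 (α = 9): (9−12)(9−10)(9−3)(9−4) = (−3)·(−1)·6·5 = 90 ≡ 12, so v_5 = 12^{−1} = 12 (mod 13).
  v = [9, 2, 1, 2, 12].
Step 2: syndromes of r = [9, 5, 8, 6, 3] (all sums mod 13).
  S_0 = Σ v_i r_i = 9·9 + 2·5 + 1·8 + 2·6 + 12·3 = 147 ≡ 4.
  S_1 = Σ v_i α_i r_i = 9·12·9 + 2·10·5 + 1·3·8 + 2·4·6 + 12·9·3 = 1468 ≡ 12.
  α_i^2 mod 13 = [1, 9, 9, 3, 3].
  S_2 = Σ v_i α_i^2 r_i = 9·1·9 + 2·9·5 + 1·9·8 + 2·3·6 + 12·3·3 = 387 ≡ 10.
  S = (4, 12, 10) ≠ 0, so r is not a codeword (an error is present).
Step 3: locate the error. For a single error e at position i, S_ℓ = v_i·e·α_i^ℓ, so α_err = S_1/S_0.
  S_0^{−1} = 4^{−1} = 10 (mod 13), so α_err = 12·10 = 120 ≡ 3 = α_3. Error position i = 3.
  Consistency check: S_2/S_1 = 10·12 = 120 ≡ 3 = α_err ✓ (single-error assumption holds).
Step 4: error magnitude e = S_0/v_3 = S_0·∏_{j≠3}(α_3 − α_j) = 4·1 = 4 ≡ 4 (mod 13).
Step 5: correct position 3: c_3 = r_3 − e = 8 − 4 ≡ 4 (mod 13). Hence c = [9, 5, 4, 6, 3].
  Check: interpolating c through the α_i gives m(x) = 11 + 2·x (degree < 2) with m(α_i) = c_i for every i, so c is indeed a codeword.


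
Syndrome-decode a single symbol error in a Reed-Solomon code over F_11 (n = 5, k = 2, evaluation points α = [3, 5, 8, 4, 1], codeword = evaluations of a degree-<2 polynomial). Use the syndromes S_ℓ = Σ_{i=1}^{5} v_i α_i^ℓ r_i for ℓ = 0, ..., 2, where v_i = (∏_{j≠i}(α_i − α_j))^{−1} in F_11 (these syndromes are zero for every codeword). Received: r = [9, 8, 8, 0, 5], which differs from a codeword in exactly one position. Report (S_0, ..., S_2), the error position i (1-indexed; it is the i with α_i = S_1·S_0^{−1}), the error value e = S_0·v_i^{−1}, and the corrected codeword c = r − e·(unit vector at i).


S = (8, 7, 2), error at position 2, error magnitude e = 6, c = [9, 2, 8, 0, 5].

Step 1: column multipliers v_i = (∏_{j≠i}(α_i − α_j))^{−1} mod 11.
  i = 1 (α = 3): (3−5)(3−8)(3−4)(3−1) = (−2)·(−5)·(−1)·2 = −20 ≡ 2, so v_1 = 2^{−1} = 6 (mod 11).
  i = 2 (α = 5): (5−3)(5−8)(5−4)(5−1) = 2·(−3)·1·4 = −24 ≡ 9, so v_2 = 9^{−1} = 5 (mod 11).
  i = 3 (α = 8): (8−3)(8−5)(8−4)(8−1) = 5·3·4·7 = 420 ≡ 2, so v_3 = 2^{−1} = 6 (mod 11).
  i = 4 (α = 4): (4−3)(4−5)(4−8)(4−1) = 1·(−1)·(−4)·3 = 12 ≡ 1, so v_4 = 1^{−1} = 1 (mod 11).
  i = 5 (α = 1): (1−3)(1−5)(1−8)(1−4) = (−2)·(−4)·(−7)·(−3) = 168 ≡ 3, so v_5 = 3^{−1} = 4 (mod 11).
  v = [6, 5, 6, 1, 4].
Step 2: syndromes of r = [9, 8, 8, 0, 5] (all sums mod 11).
  S_0 = Σ v_i r_i = 6·9 + 5·8 + 6·8 + 1·0 + 4·5 = 162 ≡ 8.
  S_1 = Σ v_i α_i r_i = 6·3·9 + 5·5·8 + 6·8·8 + 1·4·0 + 4·1·5 = 766 ≡ 7.
  α_i^2 mod 11 = [9, 3, 9, 5, 1].
  S_2 = Σ v_i α_i^2 r_i = 6·9·9 + 5·3·8 + 6·9·8 + 1·5·0 + 4·1·5 = 1058 ≡ 2.
  S = (8, 7, 2) ≠ 0, so r is not a codeword (an error is present).
Step 3: locate the error. For a single error e at position i, S_ℓ = v_i·e·α_i^ℓ, so α_err = S_1/S_0.
  S_0^{−1} = 8^{−1} = 7 (mod 11), so α_err = 7·7 = 49 ≡ 5 = α_2. Error position i = 2.
  Consistency check: S_2/S_1 = 2·8 = 16 ≡ 5 = α_err ✓ (single-error assumption holds).
Step 4: error magnitude e = S_0/v_2 = S_0·∏_{j≠2}(α_2 − α_j) = 8·9 = 72 ≡ 6 (mod 11).
Step 5: correct position 2: c_2 = r_2 − e = 8 − 6 ≡ 2 (mod 11). Hence c = [9, 2, 8, 0, 5].
  Check: interpolating c through the α_i gives m(x) = 3 + 2·x (degree < 2) with m(α_i) = c_i for every i, so c is indeed a codeword.


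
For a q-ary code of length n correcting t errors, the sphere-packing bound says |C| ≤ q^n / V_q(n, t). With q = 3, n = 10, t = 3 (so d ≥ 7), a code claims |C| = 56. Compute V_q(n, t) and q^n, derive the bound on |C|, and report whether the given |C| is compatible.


V_q(n, t) = 1161, q^n = 59049, Hamming bound = 50, |C| = 56 > bound (violated).

Step 1: Compute V_q(n, t) = Σ_{j=0}^3 C(n, j) (q−1)^j.
  j = 0: C(10,0)·(2)^0 = 1·1 = 1.
  j = 1: C(10,1)·(2)^1 = 10·2 = 20.
  j = 2: C(10,2)·(2)^2 = 45·4 = 180.
  j = 3: C(10,3)·(2)^3 = 120·8 = 960.
  V_q(n, t) = 1 + 20 + 180 + 960 = 1161.
Step 2: q^n = 3^10 = 59049.
Step 3: Hamming bound ⌊q^n / V_q(n,t)⌋ = ⌊59049/1161⌋ = 50.
Step 4: Compare |C| = 56 to 50: violated.
The claimed |C| lies above the Hamming bound, so no 3-ary code of length 10 with d ≥ 7 can have 56 codewords.


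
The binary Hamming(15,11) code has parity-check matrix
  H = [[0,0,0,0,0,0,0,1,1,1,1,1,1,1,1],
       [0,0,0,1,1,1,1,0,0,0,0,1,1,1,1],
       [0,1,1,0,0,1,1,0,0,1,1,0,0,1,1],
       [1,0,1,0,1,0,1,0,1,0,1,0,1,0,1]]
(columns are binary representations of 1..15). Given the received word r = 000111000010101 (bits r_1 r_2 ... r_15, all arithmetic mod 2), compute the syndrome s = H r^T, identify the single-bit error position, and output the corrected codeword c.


s = (1, 1, 1, 0)^T, error position = 14, corrected codeword c = 000111000010111

Compute s = H r^T mod 2 one row at a time:
  s_1 = 0 + 0 + 0 + 1 + 0 + 1 + 0 + 1 = 3 ≡ 1 (mod 2).
  s_2 = 1 + 1 + 1 + 0 + 0 + 1 + 0 + 1 = 5 ≡ 1 (mod 2).
  s_3 = 0 + 0 + 1 + 0 + 0 + 1 + 0 + 1 = 3 ≡ 1 (mod 2).
  s_4 = 0 + 0 + 1 + 0 + 0 + 1 + 1 + 1 = 4 ≡ 0 (mod 2).
s = (1, 1, 1, 0)^T — this equals column 14 of H (binary 1110), so error is at position 14.
Correct: flip bit 14 of r = 000111000010101 to get c = 000111000010111.


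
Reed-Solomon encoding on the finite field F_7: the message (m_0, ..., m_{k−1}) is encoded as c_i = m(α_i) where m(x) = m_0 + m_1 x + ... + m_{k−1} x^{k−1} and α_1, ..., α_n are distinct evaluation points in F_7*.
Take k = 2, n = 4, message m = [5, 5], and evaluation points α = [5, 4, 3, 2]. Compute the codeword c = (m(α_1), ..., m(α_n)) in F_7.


c = [2, 4, 6, 1]

Message polynomial: m(x) = 5 + 5·x (mod 7).
For each evaluation point α_i, compute m(α_i) mod 7:
  α_1 = 5: Horner steps 5 → 2, so m(5) = 2.
  α_2 = 4: Horner steps 5 → 4, so m(4) = 4.
  α_3 = 3: Horner steps 5 → 6, so m(3) = 6.
  α_4 = 2: Horner steps 5 → 1, so m(2) = 1.
Codeword c = [2, 4, 6, 1] ∈ F_7^4.


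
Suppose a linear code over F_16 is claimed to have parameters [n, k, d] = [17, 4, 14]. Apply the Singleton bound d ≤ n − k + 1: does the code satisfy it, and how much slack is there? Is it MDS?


Singleton RHS = n − k + 1 = 14, slack = 0, bound satisfied, MDS.

Singleton bound: d ≤ n − k + 1.
Here n = 17, k = 4, so n − k + 1 = 14.
Given d = 14, check d ≤ 14: YES.
Slack = (n − k + 1) − d = 0.
The code is MDS (slack = 0).
Description: the claimed parameters are [17, 4, 14]_16; such a code would be MDS (meets Singleton bound).


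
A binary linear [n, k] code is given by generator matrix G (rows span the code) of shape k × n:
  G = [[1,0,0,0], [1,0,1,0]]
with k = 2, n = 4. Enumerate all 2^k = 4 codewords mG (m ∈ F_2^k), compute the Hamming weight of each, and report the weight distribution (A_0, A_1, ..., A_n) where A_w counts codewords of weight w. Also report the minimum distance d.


Weight distribution: A_0 = 1, A_1 = 2, A_2 = 1. Minimum distance d = 1.

Enumerate all 2^2 = 4 messages m ∈ F_2^2.
For each, compute codeword c = mG in F_2^4, then tally its weight.
  m = 00 → c = 0000, weight = 0.
  m = 10 → c = 1000, weight = 1.
  m = 01 → c = 1010, weight = 2.
  m = 11 → c = 0010, weight = 1.
Tally weights:
  weight 0: 1 codewords.
  weight 1: 2 codewords.
  weight 2: 1 codewords.
Minimum distance d = smallest w > 0 with A_w > 0 = 1.
Sanity: Σ A_w = 4 = 2^2 = 4 ✓.


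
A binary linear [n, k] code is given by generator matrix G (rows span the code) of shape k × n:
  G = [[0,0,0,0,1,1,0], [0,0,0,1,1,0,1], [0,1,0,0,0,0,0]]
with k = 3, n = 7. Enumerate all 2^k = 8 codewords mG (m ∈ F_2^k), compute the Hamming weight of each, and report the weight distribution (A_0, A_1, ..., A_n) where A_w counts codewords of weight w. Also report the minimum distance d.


Weight distribution: A_0 = 1, A_1 = 1, A_2 = 1, A_3 = 3, A_4 = 2. Minimum distance d = 1.

Enumerate all 2^3 = 8 messages m ∈ F_2^3.
For each, compute codeword c = mG in F_2^7, then tally its weight.
  m = 000 → c = 0000000, weight = 0.
  m = 100 → c = 0000110, weight = 2.
  m = 010 → c = 0001101, weight = 3.
  m = 110 → c = 0001011, weight = 3.
  m = 001 → c = 0100000, weight = 1.
  m = 101 → c = 0100110, weight = 3.
  m = 011 → c = 0101101, weight = 4.
  m = 111 → c = 0101011, weight = 4.
Tally weights:
  weight 0: 1 codewords.
  weight 1: 1 codewords.
  weight 2: 1 codewords.
  weight 3: 3 codewords.
  weight 4: 2 codewords.
Minimum distance d = smallest w > 0 with A_w > 0 = 1.
Sanity: Σ A_w = 8 = 2^3 = 8 ✓.


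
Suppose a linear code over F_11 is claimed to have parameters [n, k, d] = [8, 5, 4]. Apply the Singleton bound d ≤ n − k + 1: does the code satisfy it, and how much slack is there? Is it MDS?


Singleton RHS = n − k + 1 = 4, slack = 0, bound satisfied, MDS.

Singleton bound: d ≤ n − k + 1.
Here n = 8, k = 5, so n − k + 1 = 4.
Given d = 4, check d ≤ 4: YES.
Slack = (n − k + 1) − d = 0.
The code is MDS (slack = 0).
Description: the claimed parameters are [8, 5, 4]_11; such a code would be MDS (meets Singleton bound).


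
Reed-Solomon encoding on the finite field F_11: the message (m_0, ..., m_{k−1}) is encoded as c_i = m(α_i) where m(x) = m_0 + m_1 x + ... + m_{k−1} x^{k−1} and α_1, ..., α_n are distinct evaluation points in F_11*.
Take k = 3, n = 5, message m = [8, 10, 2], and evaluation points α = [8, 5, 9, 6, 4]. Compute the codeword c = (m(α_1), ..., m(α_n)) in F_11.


c = [7, 9, 7, 8, 3]

Message polynomial: m(x) = 8 + 10·x + 2·x^2 (mod 11).
For each evaluation point α_i, compute m(α_i) mod 11:
  α_1 = 8: Horner steps 2 → 4 → 7, so m(8) = 7.
  α_2 = 5: Horner steps 2 → 9 → 9, so m(5) = 9.
  α_3 = 9: Horner steps 2 → 6 → 7, so m(9) = 7.
  α_4 = 6: Horner steps 2 → 0 → 8, so m(6) = 8.
  α_5 = 4: Horner steps 2 → 7 → 3, so m(4) = 3.
Codeword c = [7, 9, 7, 8, 3] ∈ F_11^5.


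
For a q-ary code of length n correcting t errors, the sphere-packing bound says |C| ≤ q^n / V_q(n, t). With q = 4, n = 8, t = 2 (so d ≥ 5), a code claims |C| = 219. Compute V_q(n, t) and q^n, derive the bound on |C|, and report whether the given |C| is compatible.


V_q(n, t) = 277, q^n = 65536, Hamming bound = 236, |C| = 219 ≤ bound (satisfied).

Step 1: Compute V_q(n, t) = Σ_{j=0}^2 C(n, j) (q−1)^j.
  j = 0: C(8,0)·(3)^0 = 1·1 = 1.
  j = 1: C(8,1)·(3)^1 = 8·3 = 24.
  j = 2: C(8,2)·(3)^2 = 28·9 = 252.
  V_q(n, t) = 1 + 24 + 252 = 277.
Step 2: q^n = 4^8 = 65536.
Step 3: Hamming bound ⌊q^n / V_q(n,t)⌋ = ⌊65536/277⌋ = 236.
Step 4: Compare |C| = 219 to 236: satisfied.
The claimed |C| lies below the Hamming bound.


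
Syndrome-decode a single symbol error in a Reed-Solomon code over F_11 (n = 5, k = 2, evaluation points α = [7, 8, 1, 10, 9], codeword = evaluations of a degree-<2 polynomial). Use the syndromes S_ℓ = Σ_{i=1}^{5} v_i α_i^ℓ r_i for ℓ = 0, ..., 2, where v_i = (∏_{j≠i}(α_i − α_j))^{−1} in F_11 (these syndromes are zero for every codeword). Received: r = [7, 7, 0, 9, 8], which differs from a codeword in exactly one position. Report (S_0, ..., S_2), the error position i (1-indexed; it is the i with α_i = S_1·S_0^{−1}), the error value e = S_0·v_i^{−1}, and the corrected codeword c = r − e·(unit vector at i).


S = (7, 5, 2), error at position 1, error magnitude e = 1, c = [6, 7, 0, 9, 8].

Step 1: column multipliers v_i = (∏_{j≠i}(α_i − α_j))^{−1} mod 11.
  i = 1 (α = 7): (7−8)(7−1)(7−10)(7−9) = (−1)·6·(−3)·(−2) = −36 ≡ 8, so v_1 = 8^{−1} = 7 (mod 11).
  i = 2 (α = 8): (8−7)(8−1)(8−10)(8−9) = 1·7·(−2)·(−1) = 14 ≡ 3, so v_2 = 3^{−1} = 4 (mod 11).
  i = 3 (α = 1): (1−7)(1−8)(1−10)(1−9) = (−6)·(−7)·(−9)·(−8) = 3024 ≡ 10, so v_3 = 10^{−1} = 10 (mod 11).
  i = 4 (α = 10): (10−7)(10−8)(10−1)(10−9) = 3·2·9·1 = 54 ≡ 10, so v_4 = 10^{−1} = 10 (mod 11).
  i = 5 (α = 9): (9−7)(9−8)(9−1)(9−10) = 2·1·8·(−1) = −16 ≡ 6, so v_5 = 6^{−1} = 2 (mod 11).
  v = [7, 4, 10, 10, 2].
Step 2: syndromes of r = [7, 7, 0, 9, 8] (all sums mod 11).
  S_0 = Σ v_i r_i = 7·7 + 4·7 + 10·0 + 10·9 + 2·8 = 183 ≡ 7.
  S_1 = Σ v_i α_i r_i = 7·7·7 + 4·8·7 + 10·1·0 + 10·10·9 + 2·9·8 = 1611 ≡ 5.
  α_i^2 mod 11 = [5, 9, 1, 1, 4].
  S_2 = Σ v_i α_i^2 r_i = 7·5·7 + 4·9·7 + 10·1·0 + 10·1·9 + 2·4·8 = 651 ≡ 2.
  S = (7, 5, 2) ≠ 0, so r is not a codeword (an error is present).
Step 3: locate the error. For a single error e at position i, S_ℓ = v_i·e·α_i^ℓ, so α_err = S_1/S_0.
  S_0^{−1} = 7^{−1} = 8 (mod 11), so α_err = 5·8 = 40 ≡ 7 = α_1. Error position i = 1.
  Consistency check: S_2/S_1 = 2·9 = 18 ≡ 7 = α_err ✓ (single-error assumption holds).
Step 4: error magnitude e = S_0/v_1 = S_0·∏_{j≠1}(α_1 − α_j) = 7·8 = 56 ≡ 1 (mod 11).
Step 5: correct position 1: c_1 = r_1 − e = 7 − 1 ≡ 6 (mod 11). Hence c = [6, 7, 0, 9, 8].
  Check: interpolating c through the α_i gives m(x) = 10 + 1·x (degree < 2) with m(α_i) = c_i for every i, so c is indeed a codeword.


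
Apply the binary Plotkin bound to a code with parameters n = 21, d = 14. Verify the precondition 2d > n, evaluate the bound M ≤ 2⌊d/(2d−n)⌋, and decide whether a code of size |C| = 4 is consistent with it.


Plotkin bound M ≤ 4; given |C| = 4 ≤ bound (satisfied).

Check applicability: 2d = 28, n = 21.
2d − n = 7 > 0, so Plotkin applies.
Compute d/(2d−n) = 14/7 ≈ 2.0000.
⌊d/(2d−n)⌋ = 2.
Plotkin bound: M ≤ 2·2 = 4.
Given |C| = 4, check: satisfied.
This |C| is at the Plotkin bound.


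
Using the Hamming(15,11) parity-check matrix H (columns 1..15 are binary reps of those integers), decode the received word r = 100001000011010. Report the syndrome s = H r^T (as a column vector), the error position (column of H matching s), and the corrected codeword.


s = (1, 1, 1, 0)^T, error position = 14, corrected codeword c = 100001000011000

Compute s = H r^T mod 2 one row at a time:
  s_1 = 0 + 0 + 0 + 1 + 1 + 0 + 1 + 0 = 3 ≡ 1 (mod 2).
  s_2 = 0 + 0 + 1 + 0 + 1 + 0 + 1 + 0 = 3 ≡ 1 (mod 2).
  s_3 = 0 + 0 + 1 + 0 + 0 + 1 + 1 + 0 = 3 ≡ 1 (mod 2).
  s_4 = 1 + 0 + 0 + 0 + 0 + 1 + 0 + 0 = 2 ≡ 0 (mod 2).
s = (1, 1, 1, 0)^T — this equals column 14 of H (binary 1110), so error is at position 14.
Correct: flip bit 14 of r = 100001000011010 to get c = 100001000011000.


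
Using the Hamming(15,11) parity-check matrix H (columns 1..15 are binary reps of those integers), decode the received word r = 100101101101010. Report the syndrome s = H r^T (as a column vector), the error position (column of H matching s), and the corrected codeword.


s = (0, 1, 0, 1)^T, error position = 5, corrected codeword c = 100111101101010

Compute s = H r^T mod 2 one row at a time:
  s_1 = 0 + 1 + 1 + 0 + 1 + 0 + 1 + 0 = 4 ≡ 0 (mod 2).
  s_2 = 1 + 0 + 1 + 1 + 1 + 0 + 1 + 0 = 5 ≡ 1 (mod 2).
  s_3 = 0 + 0 + 1 + 1 + 1 + 0 + 1 + 0 = 4 ≡ 0 (mod 2).
  s_4 = 1 + 0 + 0 + 1 + 1 + 0 + 0 + 0 = 3 ≡ 1 (mod 2).
s = (0, 1, 0, 1)^T — this equals column 5 of H (binary 0101), so error is at position 5.
Correct: flip bit 5 of r = 100101101101010 to get c = 100111101101010.


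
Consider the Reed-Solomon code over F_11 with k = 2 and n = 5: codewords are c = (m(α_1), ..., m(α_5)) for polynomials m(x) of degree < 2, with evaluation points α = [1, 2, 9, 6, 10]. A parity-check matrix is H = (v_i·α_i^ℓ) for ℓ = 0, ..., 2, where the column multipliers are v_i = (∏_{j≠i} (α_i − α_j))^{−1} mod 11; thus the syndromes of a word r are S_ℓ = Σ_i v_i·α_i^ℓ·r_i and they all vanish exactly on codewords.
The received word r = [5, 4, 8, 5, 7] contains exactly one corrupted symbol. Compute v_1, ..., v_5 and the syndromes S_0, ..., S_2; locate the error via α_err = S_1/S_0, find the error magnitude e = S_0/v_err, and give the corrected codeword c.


S = (3, 7, 9), error at position 4, error magnitude e = 5, c = [5, 4, 8, 0, 7].

Step 1: column multipliers v_i = (∏_{j≠i}(α_i − α_j))^{−1} mod 11.
  i = 1 (α = 1): (1−2)(1−9)(1−6)(1−10) = (−1)·(−8)·(−5)·(−9) = 360 ≡ 8, so v_1 = 8^{−1} = 7 (mod 11).
  i = 2 (α = 2): (2−1)(2−9)(2−6)(2−10) = 1·(−7)·(−4)·(−8) = −224 ≡ 7, so v_2 = 7^{−1} = 8 (mod 11).
  i = 3 (α = 9): (9−1)(9−2)(9−6)(9−10) = 8·7·3·(−1) = −168 ≡ 8, so v_3 = 8^{−1} = 7 (mod 11).
  i = 4 (α = 6): (6−1)(6−2)(6−9)(6−10) = 5·4·(−3)·(−4) = 240 ≡ 9, so v_4 = 9^{−1} = 5 (mod 11).
  i = 5 (α = 10): (10−1)(10−2)(10−9)(10−6) = 9·8·1·4 = 288 ≡ 2, so v_5 = 2^{−1} = 6 (mod 11).
  v = [7, 8, 7, 5, 6].
Step 2: syndromes of r = [5, 4, 8, 5, 7] (all sums mod 11).
  S_0 = Σ v_i r_i = 7·5 + 8·4 + 7·8 + 5·5 + 6·7 = 190 ≡ 3.
  S_1 = Σ v_i α_i r_i = 7·1·5 + 8·2·4 + 7·9·8 + 5·6·5 + 6·10·7 = 1173 ≡ 7.
  α_i^2 mod 11 = [1, 4, 4, 3, 1].
  S_2 = Σ v_i α_i^2 r_i = 7·1·5 + 8·4·4 + 7·4·8 + 5·3·5 + 6·1·7 = 504 ≡ 9.
  S = (3, 7, 9) ≠ 0, so r is not a codeword (an error is present).
Step 3: locate the error. For a single error e at position i, S_ℓ = v_i·e·α_i^ℓ, so α_err = S_1/S_0.
  S_0^{−1} = 3^{−1} = 4 (mod 11), so α_err = 7·4 = 28 ≡ 6 = α_4. Error position i = 4.
  Consistency check: S_2/S_1 = 9·8 = 72 ≡ 6 = α_err ✓ (single-error assumption holds).
Step 4: error magnitude e = S_0/v_4 = S_0·∏_{j≠4}(α_4 − α_j) = 3·9 = 27 ≡ 5 (mod 11).
Step 5: correct position 4: c_4 = r_4 − e = 5 − 5 ≡ 0 (mod 11). Hence c = [5, 4, 8, 0, 7].
  Check: interpolating c through the α_i gives m(x) = 6 + 10·x (degree < 2) with m(α_i) = c_i for every i, so c is indeed a codeword.


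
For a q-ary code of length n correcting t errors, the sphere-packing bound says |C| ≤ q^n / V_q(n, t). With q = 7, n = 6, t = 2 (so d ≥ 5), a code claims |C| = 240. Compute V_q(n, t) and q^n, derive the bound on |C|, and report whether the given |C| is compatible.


V_q(n, t) = 577, q^n = 117649, Hamming bound = 203, |C| = 240 > bound (violated).

Step 1: Compute V_q(n, t) = Σ_{j=0}^2 C(n, j) (q−1)^j.
  j = 0: C(6,0)·(6)^0 = 1·1 = 1.
  j = 1: C(6,1)·(6)^1 = 6·6 = 36.
  j = 2: C(6,2)·(6)^2 = 15·36 = 540.
  V_q(n, t) = 1 + 36 + 540 = 577.
Step 2: q^n = 7^6 = 117649.
Step 3: Hamming bound ⌊q^n / V_q(n,t)⌋ = ⌊117649/577⌋ = 203.
Step 4: Compare |C| = 240 to 203: violated.
The claimed |C| lies above the Hamming bound, so no 7-ary code of length 6 with d ≥ 5 can have 240 codewords.


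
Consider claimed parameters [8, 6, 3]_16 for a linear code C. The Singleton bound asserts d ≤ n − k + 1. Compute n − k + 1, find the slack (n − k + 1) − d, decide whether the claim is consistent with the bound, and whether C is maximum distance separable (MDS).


Singleton RHS = n − k + 1 = 3, slack = 0, bound satisfied, MDS.

Singleton bound: d ≤ n − k + 1.
Here n = 8, k = 6, so n − k + 1 = 3.
Given d = 3, check d ≤ 3: YES.
Slack = (n − k + 1) − d = 0.
The code is MDS (slack = 0).
Description: the claimed parameters are [8, 6, 3]_16; such a code would be MDS (meets Singleton bound).


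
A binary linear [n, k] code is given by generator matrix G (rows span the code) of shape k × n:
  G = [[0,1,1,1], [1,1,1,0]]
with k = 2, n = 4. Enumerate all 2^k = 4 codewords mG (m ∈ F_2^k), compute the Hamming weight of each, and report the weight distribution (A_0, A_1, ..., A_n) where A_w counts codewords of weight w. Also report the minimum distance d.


Weight distribution: A_0 = 1, A_2 = 1, A_3 = 2. Minimum distance d = 2.

Enumerate all 2^2 = 4 messages m ∈ F_2^2.
For each, compute codeword c = mG in F_2^4, then tally its weight.
  m = 00 → c = 0000, weight = 0.
  m = 10 → c = 0111, weight = 3.
  m = 01 → c = 1110, weight = 3.
  m = 11 → c = 1001, weight = 2.
Tally weights:
  weight 0: 1 codewords.
  weight 2: 1 codewords.
  weight 3: 2 codewords.
Minimum distance d = smallest w > 0 with A_w > 0 = 2.
Sanity: Σ A_w = 4 = 2^2 = 4 ✓.


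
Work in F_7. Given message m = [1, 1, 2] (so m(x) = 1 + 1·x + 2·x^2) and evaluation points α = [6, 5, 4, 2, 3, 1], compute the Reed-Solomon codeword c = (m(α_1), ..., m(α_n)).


c = [2, 0, 2, 4, 1, 4]

Message polynomial: m(x) = 1 + 1·x + 2·x^2 (mod 7).
For each evaluation point α_i, compute m(α_i) mod 7:
  α_1 = 6: Horner steps 2 → 6 → 2, so m(6) = 2.
  α_2 = 5: Horner steps 2 → 4 → 0, so m(5) = 0.
  α_3 = 4: Horner steps 2 → 2 → 2, so m(4) = 2.
  α_4 = 2: Horner steps 2 → 5 → 4, so m(2) = 4.
  α_5 = 3: Horner steps 2 → 0 → 1, so m(3) = 1.
  α_6 = 1: Horner steps 2 → 3 → 4, so m(1) = 4.
Codeword c = [2, 0, 2, 4, 1, 4] ∈ F_7^6.


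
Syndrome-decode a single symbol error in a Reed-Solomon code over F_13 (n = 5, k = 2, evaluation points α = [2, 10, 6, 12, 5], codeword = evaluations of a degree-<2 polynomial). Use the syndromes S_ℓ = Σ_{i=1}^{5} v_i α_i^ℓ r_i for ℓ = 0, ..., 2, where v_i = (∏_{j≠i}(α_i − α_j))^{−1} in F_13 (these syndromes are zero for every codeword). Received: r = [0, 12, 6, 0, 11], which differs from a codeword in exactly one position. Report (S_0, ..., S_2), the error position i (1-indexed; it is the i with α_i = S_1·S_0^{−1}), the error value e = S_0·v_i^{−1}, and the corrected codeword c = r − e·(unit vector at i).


S = (3, 10, 3), error at position 4, error magnitude e = 11, c = [0, 12, 6, 2, 11].

Step 1: column multipliers v_i = (∏_{j≠i}(α_i − α_j))^{−1} mod 13.
  i = 1 (α = 2): (2−10)(2−6)(2−12)(2−5) = (−8)·(−4)·(−10)·(−3) = 960 ≡ 11, so v_1 = 11^{−1} = 6 (mod 13).
  i = 2 (α = 10): (10−2)(10−6)(10−12)(10−5) = 8·4·(−2)·5 = −320 ≡ 5, so v_2 = 5^{−1} = 8 (mod 13).
  i = 3 (α = 6): (6−2)(6−10)(6−12)(6−5) = 4·(−4)·(−6)·1 = 96 ≡ 5, so v_3 = 5^{−1} = 8 (mod 13).
  i = 4 (α = 12): (12−2)(12−10)(12−6)(12−5) = 10·2·6·7 = 840 ≡ 8, so v_4 = 8^{−1} = 5 (mod 13).
  i = 5 (α = 5): (5−2)(5−10)(5−6)(5−12) = 3·(−5)·(−1)·(−7) = −105 ≡ 12, so v_5 = 12^{−1} = 12 (mod 13).
  v = [6, 8, 8, 5, 12].
Step 2: syndromes of r = [0, 12, 6, 0, 11] (all sums mod 13).
  S_0 = Σ v_i r_i = 6·0 + 8·12 + 8·6 + 5·0 + 12·11 = 276 ≡ 3.
  S_1 = Σ v_i α_i r_i = 6·2·0 + 8·10·12 + 8·6·6 + 5·12·0 + 12·5·11 = 1908 ≡ 10.
  α_i^2 mod 13 = [4, 9, 10, 1, 12].
  S_2 = Σ v_i α_i^2 r_i = 6·4·0 + 8·9·12 + 8·10·6 + 5·1·0 + 12·12·11 = 2928 ≡ 3.
  S = (3, 10, 3) ≠ 0, so r is not a codeword (an error is present).
Step 3: locate the error. For a single error e at position i, S_ℓ = v_i·e·α_i^ℓ, so α_err = S_1/S_0.
  S_0^{−1} = 3^{−1} = 9 (mod 13), so α_err = 10·9 = 90 ≡ 12 = α_4. Error position i = 4.
  Consistency check: S_2/S_1 = 3·4 = 12 ≡ 12 = α_err ✓ (single-error assumption holds).
Step 4: error magnitude e = S_0/v_4 = S_0·∏_{j≠4}(α_4 − α_j) = 3·8 = 24 ≡ 11 (mod 13).
Step 5: correct position 4: c_4 = r_4 − e = 0 − 11 ≡ 2 (mod 13). Hence c = [0, 12, 6, 2, 11].
  Check: interpolating c through the α_i gives m(x) = 10 + 8·x (degree < 2) with m(α_i) = c_i for every i, so c is indeed a codeword.


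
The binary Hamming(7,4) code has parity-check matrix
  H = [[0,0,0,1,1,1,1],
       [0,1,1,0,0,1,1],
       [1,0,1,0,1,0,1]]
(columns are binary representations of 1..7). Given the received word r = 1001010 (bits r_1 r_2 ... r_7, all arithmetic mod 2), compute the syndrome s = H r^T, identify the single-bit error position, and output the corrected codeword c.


s = (0, 1, 1)^T, error position = 3, corrected codeword c = 1011010

Compute s = H r^T mod 2 one row at a time:
  s_1 = 1 + 0 + 1 + 0 = 2 ≡ 0 (mod 2).
  s_2 = 0 + 0 + 1 + 0 = 1 ≡ 1 (mod 2).
  s_3 = 1 + 0 + 0 + 0 = 1 ≡ 1 (mod 2).
s = (0, 1, 1)^T — this equals column 3 of H (binary 011), so error is at position 3.
Correct: flip bit 3 of r = 1001010 to get c = 1011010.


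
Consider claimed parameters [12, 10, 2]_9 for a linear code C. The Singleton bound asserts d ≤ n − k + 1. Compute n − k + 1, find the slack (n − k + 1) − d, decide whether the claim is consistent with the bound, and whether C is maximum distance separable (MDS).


Singleton RHS = n − k + 1 = 3, slack = 1, bound satisfied, not MDS.

Singleton bound: d ≤ n − k + 1.
Here n = 12, k = 10, so n − k + 1 = 3.
Given d = 2, check d ≤ 3: YES.
Slack = (n − k + 1) − d = 1.
The code is NOT MDS (slack = 1 > 0).
Description: the claimed parameters are [12, 10, 2]_9; such a code would be non-MDS.


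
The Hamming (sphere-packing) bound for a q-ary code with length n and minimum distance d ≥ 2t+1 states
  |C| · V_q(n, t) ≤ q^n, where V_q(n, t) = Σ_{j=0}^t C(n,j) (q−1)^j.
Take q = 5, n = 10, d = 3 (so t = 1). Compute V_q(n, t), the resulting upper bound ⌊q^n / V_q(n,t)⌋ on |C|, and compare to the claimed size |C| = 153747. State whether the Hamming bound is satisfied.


V_q(n, t) = 41, q^n = 9765625, Hamming bound = 238185, |C| = 153747 ≤ bound (satisfied).

Step 1: Compute V_q(n, t) = Σ_{j=0}^1 C(n, j) (q−1)^j.
  j = 0: C(10,0)·(4)^0 = 1·1 = 1.
  j = 1: C(10,1)·(4)^1 = 10·4 = 40.
  V_q(n, t) = 1 + 40 = 41.
Step 2: q^n = 5^10 = 9765625.
Step 3: Hamming bound ⌊q^n / V_q(n,t)⌋ = ⌊9765625/41⌋ = 238185.
Step 4: Compare |C| = 153747 to 238185: satisfied.
The claimed |C| lies below the Hamming bound.


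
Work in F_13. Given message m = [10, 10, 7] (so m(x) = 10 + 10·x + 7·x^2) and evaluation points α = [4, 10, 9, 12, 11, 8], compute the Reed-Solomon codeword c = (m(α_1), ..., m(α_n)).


c = [6, 4, 4, 7, 5, 5]

Message polynomial: m(x) = 10 + 10·x + 7·x^2 (mod 13).
For each evaluation point α_i, compute m(α_i) mod 13:
  α_1 = 4: Horner steps 7 → 12 → 6, so m(4) = 6.
  α_2 = 10: Horner steps 7 → 2 → 4, so m(10) = 4.
  α_3 = 9: Horner steps 7 → 8 → 4, so m(9) = 4.
  α_4 = 12: Horner steps 7 → 3 → 7, so m(12) = 7.
  α_5 = 11: Horner steps 7 → 9 → 5, so m(11) = 5.
  α_6 = 8: Horner steps 7 → 1 → 5, so m(8) = 5.
Codeword c = [6, 4, 4, 7, 5, 5] ∈ F_13^6.


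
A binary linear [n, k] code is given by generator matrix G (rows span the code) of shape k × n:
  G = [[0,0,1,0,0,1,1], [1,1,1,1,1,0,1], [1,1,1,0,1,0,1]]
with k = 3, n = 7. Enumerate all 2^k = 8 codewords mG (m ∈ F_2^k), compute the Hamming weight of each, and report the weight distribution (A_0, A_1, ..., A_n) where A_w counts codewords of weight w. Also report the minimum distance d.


Weight distribution: A_0 = 1, A_1 = 1, A_3 = 1, A_4 = 2, A_5 = 2, A_6 = 1. Minimum distance d = 1.

Enumerate all 2^3 = 8 messages m ∈ F_2^3.
For each, compute codeword c = mG in F_2^7, then tally its weight.
  m = 000 → c = 0000000, weight = 0.
  m = 100 → c = 0010011, weight = 3.
  m = 010 → c = 1111101, weight = 6.
  m = 110 → c = 1101110, weight = 5.
  m = 001 → c = 1110101, weight = 5.
  m = 101 → c = 1100110, weight = 4.
  m = 011 → c = 0001000, weight = 1.
  m = 111 → c = 0011011, weight = 4.
Tally weights:
  weight 0: 1 codewords.
  weight 1: 1 codewords.
  weight 3: 1 codewords.
  weight 4: 2 codewords.
  weight 5: 2 codewords.
  weight 6: 1 codewords.
Minimum distance d = smallest w > 0 with A_w > 0 = 1.
Sanity: Σ A_w = 8 = 2^3 = 8 ✓.


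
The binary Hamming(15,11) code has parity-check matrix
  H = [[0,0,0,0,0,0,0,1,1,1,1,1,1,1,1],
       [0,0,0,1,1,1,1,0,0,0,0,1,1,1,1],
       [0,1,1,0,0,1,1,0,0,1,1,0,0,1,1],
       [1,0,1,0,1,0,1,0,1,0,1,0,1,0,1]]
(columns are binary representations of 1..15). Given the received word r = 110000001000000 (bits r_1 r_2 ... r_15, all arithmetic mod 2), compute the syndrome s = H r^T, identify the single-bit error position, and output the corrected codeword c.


s = (1, 0, 1, 0)^T, error position = 10, corrected codeword c = 110000001100000

Compute s = H r^T mod 2 one row at a time:
  s_1 = 0 + 1 + 0 + 0 + 0 + 0 + 0 + 0 = 1 ≡ 1 (mod 2).
  s_2 = 0 + 0 + 0 + 0 + 0 + 0 + 0 + 0 = 0 ≡ 0 (mod 2).
  s_3 = 1 + 0 + 0 + 0 + 0 + 0 + 0 + 0 = 1 ≡ 1 (mod 2).
  s_4 = 1 + 0 + 0 + 0 + 1 + 0 + 0 + 0 = 2 ≡ 0 (mod 2).
s = (1, 0, 1, 0)^T — this equals column 10 of H (binary 1010), so error is at position 10.
Correct: flip bit 10 of r = 110000001000000 to get c = 110000001100000.
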